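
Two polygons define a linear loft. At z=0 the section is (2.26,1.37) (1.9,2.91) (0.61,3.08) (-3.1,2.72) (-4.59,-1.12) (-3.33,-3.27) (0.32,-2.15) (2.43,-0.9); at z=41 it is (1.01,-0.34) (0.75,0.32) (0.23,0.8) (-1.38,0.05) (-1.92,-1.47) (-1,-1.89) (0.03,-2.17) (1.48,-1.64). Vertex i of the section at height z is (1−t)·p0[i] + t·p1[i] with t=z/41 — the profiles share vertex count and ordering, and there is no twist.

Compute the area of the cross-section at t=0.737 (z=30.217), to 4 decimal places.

Area at t=0.737: 11.4048

Cross-section at t=0.737: each vertex is (1-t)·p0[i] + t·p1[i].
  v1: (1-0.737)·(2.26,1.37) + 0.737·(1.01,-0.34) = (1.3388,0.1097)
  v2: (1-0.737)·(1.9,2.91) + 0.737·(0.75,0.32) = (1.0524,1.0012)
  v3: (1-0.737)·(0.61,3.08) + 0.737·(0.23,0.8) = (0.3299,1.3996)
  v4: (1-0.737)·(-3.1,2.72) + 0.737·(-1.38,0.05) = (-1.8324,0.7522)
  v5: (1-0.737)·(-4.59,-1.12) + 0.737·(-1.92,-1.47) = (-2.6222,-1.3779)
  v6: (1-0.737)·(-3.33,-3.27) + 0.737·(-1,-1.89) = (-1.6128,-2.2529)
  v7: (1-0.737)·(0.32,-2.15) + 0.737·(0.03,-2.17) = (0.1063,-2.1647)
  v8: (1-0.737)·(2.43,-0.9) + 0.737·(1.48,-1.64) = (1.7298,-1.4454)
Shoelace sum Σ(x_i·y_{i+1} − x_{i+1}·y_i):
  i=1: 1.3388·1.0012 − 1.0524·0.1097 = +1.2248 (running +1.2248)
  i=2: 1.0524·1.3996 − 0.3299·1.0012 = +1.1427 (running +2.3676)
  i=3: 0.3299·0.7522 − -1.8324·1.3996 = +2.8128 (running +5.1804)
  i=4: -1.8324·-1.3779 − -2.6222·0.7522 = +4.4974 (running +9.6777)
  i=5: -2.6222·-2.2529 − -1.6128·-1.3779 = +3.6853 (running +13.3631)
  i=6: -1.6128·-2.1647 − 0.1063·-2.2529 = +3.7307 (running +17.0938)
  i=7: 0.1063·-1.4454 − 1.7298·-2.1647 = +3.5911 (running +20.6848)
  i=8: 1.7298·0.1097 − 1.3388·-1.4454 = +2.1248 (running +22.8097)
Area = |Σ|/2 = |22.8097|/2 = 11.4048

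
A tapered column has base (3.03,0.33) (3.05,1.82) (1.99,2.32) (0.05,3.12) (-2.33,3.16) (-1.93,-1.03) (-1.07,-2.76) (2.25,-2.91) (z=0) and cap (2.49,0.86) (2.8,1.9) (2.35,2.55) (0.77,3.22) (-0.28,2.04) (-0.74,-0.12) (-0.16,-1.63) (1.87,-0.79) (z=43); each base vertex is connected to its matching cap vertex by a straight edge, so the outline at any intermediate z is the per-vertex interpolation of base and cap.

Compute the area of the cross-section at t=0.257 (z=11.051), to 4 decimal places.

Cross-section at t=0.257: each vertex is (1-t)·p0[i] + t·p1[i].
  v1: (1-0.257)·(3.03,0.33) + 0.257·(2.49,0.86) = (2.8912,0.4662)
  v2: (1-0.257)·(3.05,1.82) + 0.257·(2.8,1.9) = (2.9857,1.8406)
  v3: (1-0.257)·(1.99,2.32) + 0.257·(2.35,2.55) = (2.0825,2.3791)
  v4: (1-0.257)·(0.05,3.12) + 0.257·(0.77,3.22) = (0.2350,3.1457)
  v5: (1-0.257)·(-2.33,3.16) + 0.257·(-0.28,2.04) = (-1.8032,2.8722)
  v6: (1-0.257)·(-1.93,-1.03) + 0.257·(-0.74,-0.12) = (-1.6242,-0.7961)
  v7: (1-0.257)·(-1.07,-2.76) + 0.257·(-0.16,-1.63) = (-0.8361,-2.4696)
  v8: (1-0.257)·(2.25,-2.91) + 0.257·(1.87,-0.79) = (2.1523,-2.3652)
Shoelace sum Σ(x_i·y_{i+1} − x_{i+1}·y_i):
  i=1: 2.8912·1.8406 − 2.9857·0.4662 = +3.9295 (running +3.9295)
  i=2: 2.9857·2.3791 − 2.0825·1.8406 = +3.2704 (running +7.1999)
  i=3: 2.0825·3.1457 − 0.2350·2.3791 = +5.9918 (running +13.1917)
  i=4: 0.2350·2.8722 − -1.8032·3.1457 = +6.3472 (running +19.5389)
  i=5: -1.8032·-0.7961 − -1.6242·2.8722 = +6.1004 (running +25.6394)
  i=6: -1.6242·-2.4696 − -0.8361·-0.7961 = +3.3454 (running +28.9847)
  i=7: -0.8361·-2.3652 − 2.1523·-2.4696 = +7.2930 (running +36.2777)
  i=8: 2.1523·0.4662 − 2.8912·-2.3652 = +7.8416 (running +44.1193)
Area = |Σ|/2 = |44.1193|/2 = 22.0597

Area at t=0.257: 22.0597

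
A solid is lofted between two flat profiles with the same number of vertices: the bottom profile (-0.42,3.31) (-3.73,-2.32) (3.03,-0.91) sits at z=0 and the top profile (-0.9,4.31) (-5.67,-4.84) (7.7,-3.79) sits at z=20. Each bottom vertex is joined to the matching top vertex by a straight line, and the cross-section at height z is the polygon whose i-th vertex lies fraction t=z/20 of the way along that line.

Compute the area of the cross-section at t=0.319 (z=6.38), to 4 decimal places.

Area at t=0.319: 27.4992

Cross-section at t=0.319: each vertex is (1-t)·p0[i] + t·p1[i].
  v1: (1-0.319)·(-0.42,3.31) + 0.319·(-0.9,4.31) = (-0.5731,3.6290)
  v2: (1-0.319)·(-3.73,-2.32) + 0.319·(-5.67,-4.84) = (-4.3489,-3.1239)
  v3: (1-0.319)·(3.03,-0.91) + 0.319·(7.7,-3.79) = (4.5197,-1.8287)
Shoelace sum Σ(x_i·y_{i+1} − x_{i+1}·y_i):
  i=1: -0.5731·-3.1239 − -4.3489·3.6290 = +17.5724 (running +17.5724)
  i=2: -4.3489·-1.8287 − 4.5197·-3.1239 = +22.0719 (running +39.6443)
  i=3: 4.5197·3.6290 − -0.5731·-1.8287 = +15.3540 (running +54.9983)
Area = |Σ|/2 = |54.9983|/2 = 27.4992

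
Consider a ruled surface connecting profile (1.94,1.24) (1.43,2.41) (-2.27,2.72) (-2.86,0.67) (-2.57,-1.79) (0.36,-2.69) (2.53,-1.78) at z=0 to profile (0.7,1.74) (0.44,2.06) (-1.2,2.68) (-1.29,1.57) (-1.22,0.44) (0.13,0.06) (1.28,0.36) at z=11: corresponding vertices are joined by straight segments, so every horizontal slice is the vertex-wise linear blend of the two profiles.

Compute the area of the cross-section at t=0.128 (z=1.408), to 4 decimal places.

Area at t=0.128: 19.7212

Cross-section at t=0.128: each vertex is (1-t)·p0[i] + t·p1[i].
  v1: (1-0.128)·(1.94,1.24) + 0.128·(0.7,1.74) = (1.7813,1.3040)
  v2: (1-0.128)·(1.43,2.41) + 0.128·(0.44,2.06) = (1.3033,2.3652)
  v3: (1-0.128)·(-2.27,2.72) + 0.128·(-1.2,2.68) = (-2.1330,2.7149)
  v4: (1-0.128)·(-2.86,0.67) + 0.128·(-1.29,1.57) = (-2.6590,0.7852)
  v5: (1-0.128)·(-2.57,-1.79) + 0.128·(-1.22,0.44) = (-2.3972,-1.5046)
  v6: (1-0.128)·(0.36,-2.69) + 0.128·(0.13,0.06) = (0.3306,-2.3380)
  v7: (1-0.128)·(2.53,-1.78) + 0.128·(1.28,0.36) = (2.3700,-1.5061)
Shoelace sum Σ(x_i·y_{i+1} − x_{i+1}·y_i):
  i=1: 1.7813·2.3652 − 1.3033·1.3040 = +2.5136 (running +2.5136)
  i=2: 1.3033·2.7149 − -2.1330·2.3652 = +8.5833 (running +11.0969)
  i=3: -2.1330·0.7852 − -2.6590·2.7149 = +5.5441 (running +16.6410)
  i=4: -2.6590·-1.5046 − -2.3972·0.7852 = +5.8830 (running +22.5240)
  i=5: -2.3972·-2.3380 − 0.3306·-1.5046 = +6.1020 (running +28.6260)
  i=6: 0.3306·-1.5061 − 2.3700·-2.3380 = +5.0432 (running +33.6692)
  i=7: 2.3700·1.3040 − 1.7813·-1.5061 = +5.7732 (running +39.4424)
Area = |Σ|/2 = |39.4424|/2 = 19.7212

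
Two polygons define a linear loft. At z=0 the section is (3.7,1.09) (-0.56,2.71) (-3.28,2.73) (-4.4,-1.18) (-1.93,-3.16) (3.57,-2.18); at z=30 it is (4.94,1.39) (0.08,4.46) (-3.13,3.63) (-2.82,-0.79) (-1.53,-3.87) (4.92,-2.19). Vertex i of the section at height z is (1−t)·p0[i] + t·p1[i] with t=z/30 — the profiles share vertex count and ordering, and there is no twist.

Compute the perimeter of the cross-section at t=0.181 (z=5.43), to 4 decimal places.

Perimeter at t=0.181: 23.9064

Cross-section at t=0.181: each vertex is (1-t)·p0[i] + t·p1[i].
  v1: (1-0.181)·(3.7,1.09) + 0.181·(4.94,1.39) = (3.9244,1.1443)
  v2: (1-0.181)·(-0.56,2.71) + 0.181·(0.08,4.46) = (-0.4442,3.0267)
  v3: (1-0.181)·(-3.28,2.73) + 0.181·(-3.13,3.63) = (-3.2528,2.8929)
  v4: (1-0.181)·(-4.4,-1.18) + 0.181·(-2.82,-0.79) = (-4.1140,-1.1094)
  v5: (1-0.181)·(-1.93,-3.16) + 0.181·(-1.53,-3.87) = (-1.8576,-3.2885)
  v6: (1-0.181)·(3.57,-2.18) + 0.181·(4.92,-2.19) = (3.8143,-2.1818)
Perimeter = Σ |v_{i+1} − v_i|:
  edge 1→2: √(-4.3686² + 1.8824²) = 4.7569 (running 4.7569)
  edge 2→3: √(-2.8087² + -0.1338²) = 2.8119 (running 7.5688)
  edge 3→4: √(-0.8612² + -4.0023²) = 4.0939 (running 11.6627)
  edge 4→5: √(2.2564² + -2.1791²) = 3.1369 (running 14.7996)
  edge 5→6: √(5.6719² + 1.1067²) = 5.7789 (running 20.5785)
  edge 6→1: √(0.1101² + 3.3261²) = 3.3279 (running 23.9064)
Perimeter = 23.9064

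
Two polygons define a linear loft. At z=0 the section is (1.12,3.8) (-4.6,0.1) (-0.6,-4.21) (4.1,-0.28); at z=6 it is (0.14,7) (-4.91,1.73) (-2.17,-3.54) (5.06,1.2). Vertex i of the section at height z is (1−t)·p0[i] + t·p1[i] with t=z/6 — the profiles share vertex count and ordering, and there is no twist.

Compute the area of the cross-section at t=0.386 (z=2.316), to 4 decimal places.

Area at t=0.386: 41.7208

Cross-section at t=0.386: each vertex is (1-t)·p0[i] + t·p1[i].
  v1: (1-0.386)·(1.12,3.8) + 0.386·(0.14,7) = (0.7417,5.0352)
  v2: (1-0.386)·(-4.6,0.1) + 0.386·(-4.91,1.73) = (-4.7197,0.7292)
  v3: (1-0.386)·(-0.6,-4.21) + 0.386·(-2.17,-3.54) = (-1.2060,-3.9514)
  v4: (1-0.386)·(4.1,-0.28) + 0.386·(5.06,1.2) = (4.4706,0.2913)
Shoelace sum Σ(x_i·y_{i+1} − x_{i+1}·y_i):
  i=1: 0.7417·0.7292 − -4.7197·5.0352 = +24.3053 (running +24.3053)
  i=2: -4.7197·-3.9514 − -1.2060·0.7292 = +19.5286 (running +43.8339)
  i=3: -1.2060·0.2913 − 4.4706·-3.9514 = +17.3136 (running +61.1474)
  i=4: 4.4706·5.0352 − 0.7417·0.2913 = +22.2941 (running +83.4416)
Area = |Σ|/2 = |83.4416|/2 = 41.7208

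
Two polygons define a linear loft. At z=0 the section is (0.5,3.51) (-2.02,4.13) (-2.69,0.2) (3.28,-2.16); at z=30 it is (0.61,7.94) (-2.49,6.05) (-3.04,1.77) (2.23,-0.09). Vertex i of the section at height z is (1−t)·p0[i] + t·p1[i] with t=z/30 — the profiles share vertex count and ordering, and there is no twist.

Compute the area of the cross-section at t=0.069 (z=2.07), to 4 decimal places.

Cross-section at t=0.069: each vertex is (1-t)·p0[i] + t·p1[i].
  v1: (1-0.069)·(0.5,3.51) + 0.069·(0.61,7.94) = (0.5076,3.8157)
  v2: (1-0.069)·(-2.02,4.13) + 0.069·(-2.49,6.05) = (-2.0524,4.2625)
  v3: (1-0.069)·(-2.69,0.2) + 0.069·(-3.04,1.77) = (-2.7142,0.3083)
  v4: (1-0.069)·(3.28,-2.16) + 0.069·(2.23,-0.09) = (3.2075,-2.0172)
Shoelace sum Σ(x_i·y_{i+1} − x_{i+1}·y_i):
  i=1: 0.5076·4.2625 − -2.0524·3.8157 = +9.9950 (running +9.9950)
  i=2: -2.0524·0.3083 − -2.7142·4.2625 = +10.9362 (running +20.9312)
  i=3: -2.7142·-2.0172 − 3.2075·0.3083 = +4.4859 (running +25.4171)
  i=4: 3.2075·3.8157 − 0.5076·-2.0172 = +13.2628 (running +38.6799)
Area = |Σ|/2 = |38.6799|/2 = 19.3400

Area at t=0.069: 19.3400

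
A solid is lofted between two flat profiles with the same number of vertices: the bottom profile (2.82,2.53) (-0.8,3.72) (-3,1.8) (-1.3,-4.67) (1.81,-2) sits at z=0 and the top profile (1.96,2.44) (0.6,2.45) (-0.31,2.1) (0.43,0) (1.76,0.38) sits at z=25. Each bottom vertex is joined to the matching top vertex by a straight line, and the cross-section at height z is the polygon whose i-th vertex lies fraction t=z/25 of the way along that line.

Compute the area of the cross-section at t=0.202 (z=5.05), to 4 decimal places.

Cross-section at t=0.202: each vertex is (1-t)·p0[i] + t·p1[i].
  v1: (1-0.202)·(2.82,2.53) + 0.202·(1.96,2.44) = (2.6463,2.5118)
  v2: (1-0.202)·(-0.8,3.72) + 0.202·(0.6,2.45) = (-0.5172,3.4635)
  v3: (1-0.202)·(-3,1.8) + 0.202·(-0.31,2.1) = (-2.4566,1.8606)
  v4: (1-0.202)·(-1.3,-4.67) + 0.202·(0.43,0) = (-0.9505,-3.7267)
  v5: (1-0.202)·(1.81,-2) + 0.202·(1.76,0.38) = (1.7999,-1.5192)
Shoelace sum Σ(x_i·y_{i+1} − x_{i+1}·y_i):
  i=1: 2.6463·3.4635 − -0.5172·2.5118 = +10.4644 (running +10.4644)
  i=2: -0.5172·1.8606 − -2.4566·3.4635 = +7.5461 (running +18.0105)
  i=3: -2.4566·-3.7267 − -0.9505·1.8606 = +10.9236 (running +28.9341)
  i=4: -0.9505·-1.5192 − 1.7999·-3.7267 = +8.1517 (running +37.0858)
  i=5: 1.7999·2.5118 − 2.6463·-1.5192 = +8.5414 (running +45.6271)
Area = |Σ|/2 = |45.6271|/2 = 22.8136

Area at t=0.202: 22.8136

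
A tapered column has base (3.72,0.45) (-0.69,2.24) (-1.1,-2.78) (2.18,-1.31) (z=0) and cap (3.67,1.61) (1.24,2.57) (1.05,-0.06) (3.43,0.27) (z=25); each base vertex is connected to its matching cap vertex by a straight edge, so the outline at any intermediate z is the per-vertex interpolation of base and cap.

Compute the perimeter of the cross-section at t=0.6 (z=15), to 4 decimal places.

Perimeter at t=0.6: 11.6073

Cross-section at t=0.6: each vertex is (1-t)·p0[i] + t·p1[i].
  v1: (1-0.6)·(3.72,0.45) + 0.6·(3.67,1.61) = (3.6900,1.1460)
  v2: (1-0.6)·(-0.69,2.24) + 0.6·(1.24,2.57) = (0.4680,2.4380)
  v3: (1-0.6)·(-1.1,-2.78) + 0.6·(1.05,-0.06) = (0.1900,-1.1480)
  v4: (1-0.6)·(2.18,-1.31) + 0.6·(3.43,0.27) = (2.9300,-0.3620)
Perimeter = Σ |v_{i+1} − v_i|:
  edge 1→2: √(-3.2220² + 1.2920²) = 3.4714 (running 3.4714)
  edge 2→3: √(-0.2780² + -3.5860²) = 3.5968 (running 7.0681)
  edge 3→4: √(2.7400² + 0.7860²) = 2.8505 (running 9.9187)
  edge 4→1: √(0.7600² + 1.5080²) = 1.6887 (running 11.6073)
Perimeter = 11.6073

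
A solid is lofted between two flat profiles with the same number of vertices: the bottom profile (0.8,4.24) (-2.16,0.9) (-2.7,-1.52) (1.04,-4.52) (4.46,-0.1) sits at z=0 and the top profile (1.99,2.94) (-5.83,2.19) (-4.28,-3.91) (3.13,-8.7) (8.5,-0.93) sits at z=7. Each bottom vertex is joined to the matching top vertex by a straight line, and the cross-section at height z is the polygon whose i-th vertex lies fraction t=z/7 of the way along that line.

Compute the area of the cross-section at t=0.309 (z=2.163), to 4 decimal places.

Area at t=0.309: 51.4882

Cross-section at t=0.309: each vertex is (1-t)·p0[i] + t·p1[i].
  v1: (1-0.309)·(0.8,4.24) + 0.309·(1.99,2.94) = (1.1677,3.8383)
  v2: (1-0.309)·(-2.16,0.9) + 0.309·(-5.83,2.19) = (-3.2940,1.2986)
  v3: (1-0.309)·(-2.7,-1.52) + 0.309·(-4.28,-3.91) = (-3.1882,-2.2585)
  v4: (1-0.309)·(1.04,-4.52) + 0.309·(3.13,-8.7) = (1.6858,-5.8116)
  v5: (1-0.309)·(4.46,-0.1) + 0.309·(8.5,-0.93) = (5.7084,-0.3565)
Shoelace sum Σ(x_i·y_{i+1} − x_{i+1}·y_i):
  i=1: 1.1677·1.2986 − -3.2940·3.8383 = +14.1599 (running +14.1599)
  i=2: -3.2940·-2.2585 − -3.1882·1.2986 = +11.5799 (running +25.7397)
  i=3: -3.1882·-5.8116 − 1.6858·-2.2585 = +22.3361 (running +48.0759)
  i=4: 1.6858·-0.3565 − 5.7084·-5.8116 = +32.5739 (running +80.6497)
  i=5: 5.7084·3.8383 − 1.1677·-0.3565 = +22.3267 (running +102.9764)
Area = |Σ|/2 = |102.9764|/2 = 51.4882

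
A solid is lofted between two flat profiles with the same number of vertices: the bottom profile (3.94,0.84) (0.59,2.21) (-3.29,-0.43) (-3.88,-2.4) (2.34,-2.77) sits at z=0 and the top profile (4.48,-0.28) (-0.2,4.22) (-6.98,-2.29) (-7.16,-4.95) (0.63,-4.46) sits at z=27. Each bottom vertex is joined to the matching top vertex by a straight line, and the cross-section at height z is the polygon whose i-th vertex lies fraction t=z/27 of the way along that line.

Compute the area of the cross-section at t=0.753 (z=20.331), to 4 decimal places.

Area at t=0.753: 50.5837

Cross-section at t=0.753: each vertex is (1-t)·p0[i] + t·p1[i].
  v1: (1-0.753)·(3.94,0.84) + 0.753·(4.48,-0.28) = (4.3466,-0.0034)
  v2: (1-0.753)·(0.59,2.21) + 0.753·(-0.2,4.22) = (-0.0049,3.7235)
  v3: (1-0.753)·(-3.29,-0.43) + 0.753·(-6.98,-2.29) = (-6.0686,-1.8306)
  v4: (1-0.753)·(-3.88,-2.4) + 0.753·(-7.16,-4.95) = (-6.3498,-4.3201)
  v5: (1-0.753)·(2.34,-2.77) + 0.753·(0.63,-4.46) = (1.0524,-4.0426)
Shoelace sum Σ(x_i·y_{i+1} − x_{i+1}·y_i):
  i=1: 4.3466·3.7235 − -0.0049·-0.0034 = +16.1848 (running +16.1848)
  i=2: -0.0049·-1.8306 − -6.0686·3.7235 = +22.6054 (running +38.7902)
  i=3: -6.0686·-4.3201 − -6.3498·-1.8306 = +14.5932 (running +53.3834)
  i=4: -6.3498·-4.0426 − 1.0524·-4.3201 = +30.2161 (running +83.5995)
  i=5: 1.0524·-0.0034 − 4.3466·-4.0426 = +17.5680 (running +101.1675)
Area = |Σ|/2 = |101.1675|/2 = 50.5837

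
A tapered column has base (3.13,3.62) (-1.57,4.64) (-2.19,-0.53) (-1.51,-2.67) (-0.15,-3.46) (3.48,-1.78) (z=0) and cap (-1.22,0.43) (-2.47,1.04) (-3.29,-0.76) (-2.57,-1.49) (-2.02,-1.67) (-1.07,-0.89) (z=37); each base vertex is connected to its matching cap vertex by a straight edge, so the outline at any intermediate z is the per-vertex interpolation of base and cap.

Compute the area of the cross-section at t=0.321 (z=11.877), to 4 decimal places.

Cross-section at t=0.321: each vertex is (1-t)·p0[i] + t·p1[i].
  v1: (1-0.321)·(3.13,3.62) + 0.321·(-1.22,0.43) = (1.7336,2.5960)
  v2: (1-0.321)·(-1.57,4.64) + 0.321·(-2.47,1.04) = (-1.8589,3.4844)
  v3: (1-0.321)·(-2.19,-0.53) + 0.321·(-3.29,-0.76) = (-2.5431,-0.6038)
  v4: (1-0.321)·(-1.51,-2.67) + 0.321·(-2.57,-1.49) = (-1.8503,-2.2912)
  v5: (1-0.321)·(-0.15,-3.46) + 0.321·(-2.02,-1.67) = (-0.7503,-2.8854)
  v6: (1-0.321)·(3.48,-1.78) + 0.321·(-1.07,-0.89) = (2.0195,-1.4943)
Shoelace sum Σ(x_i·y_{i+1} − x_{i+1}·y_i):
  i=1: 1.7336·3.4844 − -1.8589·2.5960 = +10.8665 (running +10.8665)
  i=2: -1.8589·-0.6038 − -2.5431·3.4844 = +9.9836 (running +20.8501)
  i=3: -2.5431·-2.2912 − -1.8503·-0.6038 = +4.7096 (running +25.5596)
  i=4: -1.8503·-2.8854 − -0.7503·-2.2912 = +3.6197 (running +29.1794)
  i=5: -0.7503·-1.4943 − 2.0195·-2.8854 = +6.9481 (running +36.1275)
  i=6: 2.0195·2.5960 − 1.7336·-1.4943 = +7.8331 (running +43.9606)
Area = |Σ|/2 = |43.9606|/2 = 21.9803

Area at t=0.321: 21.9803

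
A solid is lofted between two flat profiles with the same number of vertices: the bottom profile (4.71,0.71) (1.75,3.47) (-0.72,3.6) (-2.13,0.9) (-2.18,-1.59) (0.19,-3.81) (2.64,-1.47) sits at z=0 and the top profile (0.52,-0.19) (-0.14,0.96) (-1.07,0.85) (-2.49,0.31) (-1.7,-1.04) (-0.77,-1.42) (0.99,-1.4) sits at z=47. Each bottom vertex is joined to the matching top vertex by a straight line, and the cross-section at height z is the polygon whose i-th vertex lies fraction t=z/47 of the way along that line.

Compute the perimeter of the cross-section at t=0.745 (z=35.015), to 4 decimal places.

Perimeter at t=0.745: 11.8971

Cross-section at t=0.745: each vertex is (1-t)·p0[i] + t·p1[i].
  v1: (1-0.745)·(4.71,0.71) + 0.745·(0.52,-0.19) = (1.5884,0.0395)
  v2: (1-0.745)·(1.75,3.47) + 0.745·(-0.14,0.96) = (0.3420,1.6000)
  v3: (1-0.745)·(-0.72,3.6) + 0.745·(-1.07,0.85) = (-0.9808,1.5513)
  v4: (1-0.745)·(-2.13,0.9) + 0.745·(-2.49,0.31) = (-2.3982,0.4605)
  v5: (1-0.745)·(-2.18,-1.59) + 0.745·(-1.7,-1.04) = (-1.8224,-1.1803)
  v6: (1-0.745)·(0.19,-3.81) + 0.745·(-0.77,-1.42) = (-0.5252,-2.0294)
  v7: (1-0.745)·(2.64,-1.47) + 0.745·(0.99,-1.4) = (1.4108,-1.4179)
Perimeter = Σ |v_{i+1} − v_i|:
  edge 1→2: √(-1.2465² + 1.5606²) = 1.9973 (running 1.9973)
  edge 2→3: √(-1.3227² + -0.0488²) = 1.3236 (running 3.3209)
  edge 3→4: √(-1.4175² + -1.0908²) = 1.7886 (running 5.1094)
  edge 4→5: √(0.5758² + -1.6407²) = 1.7388 (running 6.8482)
  edge 5→6: √(1.2972² + -0.8492²) = 1.5504 (running 8.3987)
  edge 6→7: √(1.9360² + 0.6116²) = 2.0303 (running 10.4290)
  edge 7→1: √(0.1777² + 1.4573²) = 1.4681 (running 11.8971)
Perimeter = 11.8971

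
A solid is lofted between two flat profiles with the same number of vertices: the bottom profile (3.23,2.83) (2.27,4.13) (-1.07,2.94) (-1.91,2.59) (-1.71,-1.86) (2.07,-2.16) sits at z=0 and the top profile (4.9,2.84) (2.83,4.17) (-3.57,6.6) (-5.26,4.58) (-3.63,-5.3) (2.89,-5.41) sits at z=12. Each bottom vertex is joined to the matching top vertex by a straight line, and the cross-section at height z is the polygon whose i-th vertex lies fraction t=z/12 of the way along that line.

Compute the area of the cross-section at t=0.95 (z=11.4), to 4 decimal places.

Cross-section at t=0.95: each vertex is (1-t)·p0[i] + t·p1[i].
  v1: (1-0.95)·(3.23,2.83) + 0.95·(4.9,2.84) = (4.8165,2.8395)
  v2: (1-0.95)·(2.27,4.13) + 0.95·(2.83,4.17) = (2.8020,4.1680)
  v3: (1-0.95)·(-1.07,2.94) + 0.95·(-3.57,6.6) = (-3.4450,6.4170)
  v4: (1-0.95)·(-1.91,2.59) + 0.95·(-5.26,4.58) = (-5.0925,4.4805)
  v5: (1-0.95)·(-1.71,-1.86) + 0.95·(-3.63,-5.3) = (-3.5340,-5.1280)
  v6: (1-0.95)·(2.07,-2.16) + 0.95·(2.89,-5.41) = (2.8490,-5.2475)
Shoelace sum Σ(x_i·y_{i+1} − x_{i+1}·y_i):
  i=1: 4.8165·4.1680 − 2.8020·2.8395 = +12.1189 (running +12.1189)
  i=2: 2.8020·6.4170 − -3.4450·4.1680 = +32.3392 (running +44.4581)
  i=3: -3.4450·4.4805 − -5.0925·6.4170 = +17.2433 (running +61.7013)
  i=4: -5.0925·-5.1280 − -3.5340·4.4805 = +41.9484 (running +103.6498)
  i=5: -3.5340·-5.2475 − 2.8490·-5.1280 = +33.1543 (running +136.8041)
  i=6: 2.8490·2.8395 − 4.8165·-5.2475 = +33.3643 (running +170.1684)
Area = |Σ|/2 = |170.1684|/2 = 85.0842

Area at t=0.95: 85.0842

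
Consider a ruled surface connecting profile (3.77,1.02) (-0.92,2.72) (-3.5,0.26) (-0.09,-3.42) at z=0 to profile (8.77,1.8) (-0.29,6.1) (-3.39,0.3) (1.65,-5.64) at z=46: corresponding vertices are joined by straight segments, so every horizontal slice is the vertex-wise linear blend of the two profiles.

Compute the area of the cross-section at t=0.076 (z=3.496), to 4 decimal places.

Cross-section at t=0.076: each vertex is (1-t)·p0[i] + t·p1[i].
  v1: (1-0.076)·(3.77,1.02) + 0.076·(8.77,1.8) = (4.1500,1.0793)
  v2: (1-0.076)·(-0.92,2.72) + 0.076·(-0.29,6.1) = (-0.8721,2.9769)
  v3: (1-0.076)·(-3.5,0.26) + 0.076·(-3.39,0.3) = (-3.4916,0.2630)
  v4: (1-0.076)·(-0.09,-3.42) + 0.076·(1.65,-5.64) = (0.0422,-3.5887)
Shoelace sum Σ(x_i·y_{i+1} − x_{i+1}·y_i):
  i=1: 4.1500·2.9769 − -0.8721·1.0793 = +13.2953 (running +13.2953)
  i=2: -0.8721·0.2630 − -3.4916·2.9769 = +10.1648 (running +23.4601)
  i=3: -3.4916·-3.5887 − 0.0422·0.2630 = +12.5194 (running +35.9795)
  i=4: 0.0422·1.0793 − 4.1500·-3.5887 = +14.9388 (running +50.9183)
Area = |Σ|/2 = |50.9183|/2 = 25.4591

Area at t=0.076: 25.4591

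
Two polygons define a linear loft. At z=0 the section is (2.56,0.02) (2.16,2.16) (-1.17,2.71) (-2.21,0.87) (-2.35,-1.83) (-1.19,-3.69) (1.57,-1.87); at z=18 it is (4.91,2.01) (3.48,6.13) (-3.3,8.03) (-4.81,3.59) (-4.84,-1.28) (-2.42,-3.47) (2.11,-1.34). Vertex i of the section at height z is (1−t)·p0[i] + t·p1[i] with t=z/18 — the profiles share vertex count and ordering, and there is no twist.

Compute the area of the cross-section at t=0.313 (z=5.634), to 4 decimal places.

Cross-section at t=0.313: each vertex is (1-t)·p0[i] + t·p1[i].
  v1: (1-0.313)·(2.56,0.02) + 0.313·(4.91,2.01) = (3.2956,0.6429)
  v2: (1-0.313)·(2.16,2.16) + 0.313·(3.48,6.13) = (2.5732,3.4026)
  v3: (1-0.313)·(-1.17,2.71) + 0.313·(-3.3,8.03) = (-1.8367,4.3752)
  v4: (1-0.313)·(-2.21,0.87) + 0.313·(-4.81,3.59) = (-3.0238,1.7214)
  v5: (1-0.313)·(-2.35,-1.83) + 0.313·(-4.84,-1.28) = (-3.1294,-1.6579)
  v6: (1-0.313)·(-1.19,-3.69) + 0.313·(-2.42,-3.47) = (-1.5750,-3.6211)
  v7: (1-0.313)·(1.57,-1.87) + 0.313·(2.11,-1.34) = (1.7390,-1.7041)
Shoelace sum Σ(x_i·y_{i+1} − x_{i+1}·y_i):
  i=1: 3.2956·3.4026 − 2.5732·0.6429 = +9.5593 (running +9.5593)
  i=2: 2.5732·4.3752 − -1.8367·3.4026 = +17.5075 (running +27.0668)
  i=3: -1.8367·1.7214 − -3.0238·4.3752 = +10.0680 (running +37.1348)
  i=4: -3.0238·-1.6579 − -3.1294·1.7214 = +10.3998 (running +47.5346)
  i=5: -3.1294·-3.6211 − -1.5750·-1.6579 = +8.7208 (running +56.2554)
  i=6: -1.5750·-1.7041 − 1.7390·-3.6211 = +8.9812 (running +65.2366)
  i=7: 1.7390·0.6429 − 3.2956·-1.7041 = +6.7339 (running +71.9705)
Area = |Σ|/2 = |71.9705|/2 = 35.9852

Area at t=0.313: 35.9852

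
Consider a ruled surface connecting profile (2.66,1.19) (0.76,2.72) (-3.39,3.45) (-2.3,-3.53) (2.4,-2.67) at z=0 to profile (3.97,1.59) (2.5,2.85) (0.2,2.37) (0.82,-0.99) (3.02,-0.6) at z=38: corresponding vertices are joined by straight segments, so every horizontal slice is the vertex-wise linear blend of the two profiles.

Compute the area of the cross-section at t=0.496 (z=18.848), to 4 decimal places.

Area at t=0.496: 19.3007

Cross-section at t=0.496: each vertex is (1-t)·p0[i] + t·p1[i].
  v1: (1-0.496)·(2.66,1.19) + 0.496·(3.97,1.59) = (3.3098,1.3884)
  v2: (1-0.496)·(0.76,2.72) + 0.496·(2.5,2.85) = (1.6230,2.7845)
  v3: (1-0.496)·(-3.39,3.45) + 0.496·(0.2,2.37) = (-1.6094,2.9143)
  v4: (1-0.496)·(-2.3,-3.53) + 0.496·(0.82,-0.99) = (-0.7525,-2.2702)
  v5: (1-0.496)·(2.4,-2.67) + 0.496·(3.02,-0.6) = (2.7075,-1.6433)
Shoelace sum Σ(x_i·y_{i+1} − x_{i+1}·y_i):
  i=1: 3.3098·2.7845 − 1.6230·1.3884 = +6.9625 (running +6.9625)
  i=2: 1.6230·2.9143 − -1.6094·2.7845 = +9.2113 (running +16.1738)
  i=3: -1.6094·-2.2702 − -0.7525·2.9143 = +5.8465 (running +22.0203)
  i=4: -0.7525·-1.6433 − 2.7075·-2.2702 = +7.3830 (running +29.4033)
  i=5: 2.7075·1.3884 − 3.3098·-1.6433 = +9.1980 (running +38.6013)
Area = |Σ|/2 = |38.6013|/2 = 19.3007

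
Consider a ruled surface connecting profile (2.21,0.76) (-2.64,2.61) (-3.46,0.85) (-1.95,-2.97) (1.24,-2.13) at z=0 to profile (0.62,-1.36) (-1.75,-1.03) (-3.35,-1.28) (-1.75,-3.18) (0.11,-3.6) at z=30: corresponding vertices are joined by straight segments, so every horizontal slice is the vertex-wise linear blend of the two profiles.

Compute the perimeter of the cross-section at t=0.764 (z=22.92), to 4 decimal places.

Cross-section at t=0.764: each vertex is (1-t)·p0[i] + t·p1[i].
  v1: (1-0.764)·(2.21,0.76) + 0.764·(0.62,-1.36) = (0.9952,-0.8597)
  v2: (1-0.764)·(-2.64,2.61) + 0.764·(-1.75,-1.03) = (-1.9600,-0.1710)
  v3: (1-0.764)·(-3.46,0.85) + 0.764·(-3.35,-1.28) = (-3.3760,-0.7773)
  v4: (1-0.764)·(-1.95,-2.97) + 0.764·(-1.75,-3.18) = (-1.7972,-3.1304)
  v5: (1-0.764)·(1.24,-2.13) + 0.764·(0.11,-3.6) = (0.3767,-3.2531)
Perimeter = Σ |v_{i+1} − v_i|:
  edge 1→2: √(-2.9553² + 0.6887²) = 3.0345 (running 3.0345)
  edge 2→3: √(-1.4159² + -0.6064²) = 1.5403 (running 4.5748)
  edge 3→4: √(1.5788² + -2.3531²) = 2.8337 (running 7.4084)
  edge 4→5: √(2.1739² + -0.1226²) = 2.1773 (running 9.5858)
  edge 5→1: √(0.6186² + 2.3934²) = 2.4720 (running 12.0578)
Perimeter = 12.0578

Perimeter at t=0.764: 12.0578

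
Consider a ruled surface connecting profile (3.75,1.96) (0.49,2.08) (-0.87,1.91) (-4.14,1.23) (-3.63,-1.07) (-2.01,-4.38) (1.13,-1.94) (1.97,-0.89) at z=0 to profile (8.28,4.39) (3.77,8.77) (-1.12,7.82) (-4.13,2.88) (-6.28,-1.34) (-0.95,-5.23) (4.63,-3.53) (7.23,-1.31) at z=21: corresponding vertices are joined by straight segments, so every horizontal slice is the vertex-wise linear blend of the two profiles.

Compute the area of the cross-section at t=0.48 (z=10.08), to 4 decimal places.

Cross-section at t=0.48: each vertex is (1-t)·p0[i] + t·p1[i].
  v1: (1-0.48)·(3.75,1.96) + 0.48·(8.28,4.39) = (5.9244,3.1264)
  v2: (1-0.48)·(0.49,2.08) + 0.48·(3.77,8.77) = (2.0644,5.2912)
  v3: (1-0.48)·(-0.87,1.91) + 0.48·(-1.12,7.82) = (-0.9900,4.7468)
  v4: (1-0.48)·(-4.14,1.23) + 0.48·(-4.13,2.88) = (-4.1352,2.0220)
  v5: (1-0.48)·(-3.63,-1.07) + 0.48·(-6.28,-1.34) = (-4.9020,-1.1996)
  v6: (1-0.48)·(-2.01,-4.38) + 0.48·(-0.95,-5.23) = (-1.5012,-4.7880)
  v7: (1-0.48)·(1.13,-1.94) + 0.48·(4.63,-3.53) = (2.8100,-2.7032)
  v8: (1-0.48)·(1.97,-0.89) + 0.48·(7.23,-1.31) = (4.4948,-1.0916)
Shoelace sum Σ(x_i·y_{i+1} − x_{i+1}·y_i):
  i=1: 5.9244·5.2912 − 2.0644·3.1264 = +24.8930 (running +24.8930)
  i=2: 2.0644·4.7468 − -0.9900·5.2912 = +15.0376 (running +39.9306)
  i=3: -0.9900·2.0220 − -4.1352·4.7468 = +17.6272 (running +57.5578)
  i=4: -4.1352·-1.1996 − -4.9020·2.0220 = +14.8724 (running +72.4302)
  i=5: -4.9020·-4.7880 − -1.5012·-1.1996 = +21.6699 (running +94.1002)
  i=6: -1.5012·-2.7032 − 2.8100·-4.7880 = +17.5123 (running +111.6125)
  i=7: 2.8100·-1.0916 − 4.4948·-2.7032 = +9.0829 (running +120.6955)
  i=8: 4.4948·3.1264 − 5.9244·-1.0916 = +20.5196 (running +141.2151)
Area = |Σ|/2 = |141.2151|/2 = 70.6075

Area at t=0.48: 70.6075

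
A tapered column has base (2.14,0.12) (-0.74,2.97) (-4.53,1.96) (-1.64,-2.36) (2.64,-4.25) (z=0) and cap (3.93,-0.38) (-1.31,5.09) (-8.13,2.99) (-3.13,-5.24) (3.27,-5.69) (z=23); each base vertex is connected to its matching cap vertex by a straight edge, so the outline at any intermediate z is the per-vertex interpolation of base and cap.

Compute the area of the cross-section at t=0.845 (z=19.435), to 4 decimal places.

Area at t=0.845: 72.0917

Cross-section at t=0.845: each vertex is (1-t)·p0[i] + t·p1[i].
  v1: (1-0.845)·(2.14,0.12) + 0.845·(3.93,-0.38) = (3.6526,-0.3025)
  v2: (1-0.845)·(-0.74,2.97) + 0.845·(-1.31,5.09) = (-1.2217,4.7614)
  v3: (1-0.845)·(-4.53,1.96) + 0.845·(-8.13,2.99) = (-7.5720,2.8304)
  v4: (1-0.845)·(-1.64,-2.36) + 0.845·(-3.13,-5.24) = (-2.8990,-4.7936)
  v5: (1-0.845)·(2.64,-4.25) + 0.845·(3.27,-5.69) = (3.1724,-5.4668)
Shoelace sum Σ(x_i·y_{i+1} − x_{i+1}·y_i):
  i=1: 3.6526·4.7614 − -1.2217·-0.3025 = +17.0217 (running +17.0217)
  i=2: -1.2217·2.8304 − -7.5720·4.7614 = +32.5956 (running +49.6173)
  i=3: -7.5720·-4.7936 − -2.8990·2.8304 = +44.5025 (running +94.1198)
  i=4: -2.8990·-5.4668 − 3.1724·-4.7936 = +31.0555 (running +125.1753)
  i=5: 3.1724·-0.3025 − 3.6526·-5.4668 = +19.0081 (running +144.1834)
Area = |Σ|/2 = |144.1834|/2 = 72.0917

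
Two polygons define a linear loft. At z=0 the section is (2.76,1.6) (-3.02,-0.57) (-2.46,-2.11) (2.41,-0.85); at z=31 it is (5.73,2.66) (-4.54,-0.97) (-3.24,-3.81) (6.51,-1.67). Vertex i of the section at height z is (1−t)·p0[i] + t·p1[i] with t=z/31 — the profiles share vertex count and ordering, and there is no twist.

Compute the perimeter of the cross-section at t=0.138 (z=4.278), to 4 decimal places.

Cross-section at t=0.138: each vertex is (1-t)·p0[i] + t·p1[i].
  v1: (1-0.138)·(2.76,1.6) + 0.138·(5.73,2.66) = (3.1699,1.7463)
  v2: (1-0.138)·(-3.02,-0.57) + 0.138·(-4.54,-0.97) = (-3.2298,-0.6252)
  v3: (1-0.138)·(-2.46,-2.11) + 0.138·(-3.24,-3.81) = (-2.5676,-2.3446)
  v4: (1-0.138)·(2.41,-0.85) + 0.138·(6.51,-1.67) = (2.9758,-0.9632)
Perimeter = Σ |v_{i+1} − v_i|:
  edge 1→2: √(-6.3996² + -2.3715²) = 6.8249 (running 6.8249)
  edge 2→3: √(0.6621² + -1.7194²) = 1.8425 (running 8.6674)
  edge 3→4: √(5.5434² + 1.3814²) = 5.7130 (running 14.3803)
  edge 4→1: √(0.1941² + 2.7094²) = 2.7164 (running 17.0967)
Perimeter = 17.0967

Perimeter at t=0.138: 17.0967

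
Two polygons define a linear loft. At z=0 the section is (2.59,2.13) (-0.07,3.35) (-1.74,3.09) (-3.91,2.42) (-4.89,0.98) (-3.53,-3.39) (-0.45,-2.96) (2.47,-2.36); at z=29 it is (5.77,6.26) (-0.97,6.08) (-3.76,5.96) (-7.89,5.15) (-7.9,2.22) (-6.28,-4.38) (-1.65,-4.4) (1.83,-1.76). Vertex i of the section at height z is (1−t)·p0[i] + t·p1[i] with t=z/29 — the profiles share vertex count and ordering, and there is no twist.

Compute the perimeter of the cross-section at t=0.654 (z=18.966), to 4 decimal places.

Perimeter at t=0.654: 34.9397

Cross-section at t=0.654: each vertex is (1-t)·p0[i] + t·p1[i].
  v1: (1-0.654)·(2.59,2.13) + 0.654·(5.77,6.26) = (4.6697,4.8310)
  v2: (1-0.654)·(-0.07,3.35) + 0.654·(-0.97,6.08) = (-0.6586,5.1354)
  v3: (1-0.654)·(-1.74,3.09) + 0.654·(-3.76,5.96) = (-3.0611,4.9670)
  v4: (1-0.654)·(-3.91,2.42) + 0.654·(-7.89,5.15) = (-6.5129,4.2054)
  v5: (1-0.654)·(-4.89,0.98) + 0.654·(-7.9,2.22) = (-6.8585,1.7910)
  v6: (1-0.654)·(-3.53,-3.39) + 0.654·(-6.28,-4.38) = (-5.3285,-4.0375)
  v7: (1-0.654)·(-0.45,-2.96) + 0.654·(-1.65,-4.4) = (-1.2348,-3.9018)
  v8: (1-0.654)·(2.47,-2.36) + 0.654·(1.83,-1.76) = (2.0514,-1.9676)
Perimeter = Σ |v_{i+1} − v_i|:
  edge 1→2: √(-5.3283² + 0.3044²) = 5.3370 (running 5.3370)
  edge 2→3: √(-2.4025² + -0.1684²) = 2.4084 (running 7.7454)
  edge 3→4: √(-3.4518² + -0.7616²) = 3.5349 (running 11.2802)
  edge 4→5: √(-0.3456² + -2.4145²) = 2.4391 (running 13.7193)
  edge 5→6: √(1.5300² + -5.8284²) = 6.0259 (running 19.7452)
  edge 6→7: √(4.0937² + 0.1357²) = 4.0959 (running 23.8412)
  edge 7→8: √(3.2862² + 1.9342²) = 3.8132 (running 27.6543)
  edge 8→1: √(2.6183² + 6.7986²) = 7.2854 (running 34.9397)
Perimeter = 34.9397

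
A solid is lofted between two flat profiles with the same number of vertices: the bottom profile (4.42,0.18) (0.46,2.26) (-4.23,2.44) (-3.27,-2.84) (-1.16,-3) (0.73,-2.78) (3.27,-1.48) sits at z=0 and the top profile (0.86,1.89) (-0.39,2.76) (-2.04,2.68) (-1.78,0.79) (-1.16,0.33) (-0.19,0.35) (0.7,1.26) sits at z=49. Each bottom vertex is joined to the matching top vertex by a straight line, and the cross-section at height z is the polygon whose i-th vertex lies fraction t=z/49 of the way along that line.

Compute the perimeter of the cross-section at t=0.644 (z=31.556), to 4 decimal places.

Cross-section at t=0.644: each vertex is (1-t)·p0[i] + t·p1[i].
  v1: (1-0.644)·(4.42,0.18) + 0.644·(0.86,1.89) = (2.1274,1.2812)
  v2: (1-0.644)·(0.46,2.26) + 0.644·(-0.39,2.76) = (-0.0874,2.5820)
  v3: (1-0.644)·(-4.23,2.44) + 0.644·(-2.04,2.68) = (-2.8196,2.5946)
  v4: (1-0.644)·(-3.27,-2.84) + 0.644·(-1.78,0.79) = (-2.3104,-0.5023)
  v5: (1-0.644)·(-1.16,-3) + 0.644·(-1.16,0.33) = (-1.1600,-0.8555)
  v6: (1-0.644)·(0.73,-2.78) + 0.644·(-0.19,0.35) = (0.1375,-0.7643)
  v7: (1-0.644)·(3.27,-1.48) + 0.644·(0.7,1.26) = (1.6149,0.2846)
Perimeter = Σ |v_{i+1} − v_i|:
  edge 1→2: √(-2.2148² + 1.3008²) = 2.5685 (running 2.5685)
  edge 2→3: √(-2.7322² + 0.0126²) = 2.7323 (running 5.3008)
  edge 3→4: √(0.5092² + -3.0968²) = 3.1384 (running 8.4392)
  edge 4→5: √(1.1504² + -0.3532²) = 1.2034 (running 9.6426)
  edge 5→6: √(1.2975² + 0.0912²) = 1.3007 (running 10.9433)
  edge 6→7: √(1.4774² + 1.0488²) = 1.8118 (running 12.7552)
  edge 7→1: √(0.5124² + 0.9967²) = 1.1207 (running 13.8759)
Perimeter = 13.8759

Perimeter at t=0.644: 13.8759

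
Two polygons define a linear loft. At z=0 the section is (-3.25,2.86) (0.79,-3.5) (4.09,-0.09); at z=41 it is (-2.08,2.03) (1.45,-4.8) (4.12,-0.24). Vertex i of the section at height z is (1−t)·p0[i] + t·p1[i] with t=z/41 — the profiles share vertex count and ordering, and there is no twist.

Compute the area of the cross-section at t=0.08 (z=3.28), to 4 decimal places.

Area at t=0.08: 17.3974

Cross-section at t=0.08: each vertex is (1-t)·p0[i] + t·p1[i].
  v1: (1-0.08)·(-3.25,2.86) + 0.08·(-2.08,2.03) = (-3.1564,2.7936)
  v2: (1-0.08)·(0.79,-3.5) + 0.08·(1.45,-4.8) = (0.8428,-3.6040)
  v3: (1-0.08)·(4.09,-0.09) + 0.08·(4.12,-0.24) = (4.0924,-0.1020)
Shoelace sum Σ(x_i·y_{i+1} − x_{i+1}·y_i):
  i=1: -3.1564·-3.6040 − 0.8428·2.7936 = +9.0212 (running +9.0212)
  i=2: 0.8428·-0.1020 − 4.0924·-3.6040 = +14.6630 (running +23.6843)
  i=3: 4.0924·2.7936 − -3.1564·-0.1020 = +11.1106 (running +34.7948)
Area = |Σ|/2 = |34.7948|/2 = 17.3974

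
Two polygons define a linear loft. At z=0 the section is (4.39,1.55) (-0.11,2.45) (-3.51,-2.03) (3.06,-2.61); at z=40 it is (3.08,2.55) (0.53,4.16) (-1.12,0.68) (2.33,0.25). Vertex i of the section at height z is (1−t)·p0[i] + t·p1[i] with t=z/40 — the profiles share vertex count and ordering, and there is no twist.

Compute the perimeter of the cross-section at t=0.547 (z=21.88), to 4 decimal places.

Cross-section at t=0.547: each vertex is (1-t)·p0[i] + t·p1[i].
  v1: (1-0.547)·(4.39,1.55) + 0.547·(3.08,2.55) = (3.6734,2.0970)
  v2: (1-0.547)·(-0.11,2.45) + 0.547·(0.53,4.16) = (0.2401,3.3854)
  v3: (1-0.547)·(-3.51,-2.03) + 0.547·(-1.12,0.68) = (-2.2027,-0.5476)
  v4: (1-0.547)·(3.06,-2.61) + 0.547·(2.33,0.25) = (2.6607,-1.0456)
Perimeter = Σ |v_{i+1} − v_i|:
  edge 1→2: √(-3.4333² + 1.2884²) = 3.6671 (running 3.6671)
  edge 2→3: √(-2.4428² + -3.9330²) = 4.6299 (running 8.2970)
  edge 3→4: √(4.8634² + -0.4980²) = 4.8888 (running 13.1858)
  edge 4→1: √(1.0127² + 3.1426²) = 3.3017 (running 16.4875)
Perimeter = 16.4875

Perimeter at t=0.547: 16.4875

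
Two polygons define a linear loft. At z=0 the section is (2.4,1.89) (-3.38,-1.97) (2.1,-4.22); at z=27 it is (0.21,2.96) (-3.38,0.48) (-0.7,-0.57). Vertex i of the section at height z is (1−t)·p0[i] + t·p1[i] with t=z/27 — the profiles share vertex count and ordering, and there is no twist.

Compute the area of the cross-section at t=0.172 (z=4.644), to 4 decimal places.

Area at t=0.172: 14.5748

Cross-section at t=0.172: each vertex is (1-t)·p0[i] + t·p1[i].
  v1: (1-0.172)·(2.4,1.89) + 0.172·(0.21,2.96) = (2.0233,2.0740)
  v2: (1-0.172)·(-3.38,-1.97) + 0.172·(-3.38,0.48) = (-3.3800,-1.5486)
  v3: (1-0.172)·(2.1,-4.22) + 0.172·(-0.7,-0.57) = (1.6184,-3.5922)
Shoelace sum Σ(x_i·y_{i+1} − x_{i+1}·y_i):
  i=1: 2.0233·-1.5486 − -3.3800·2.0740 = +3.8769 (running +3.8769)
  i=2: -3.3800·-3.5922 − 1.6184·-1.5486 = +14.6479 (running +18.5248)
  i=3: 1.6184·2.0740 − 2.0233·-3.5922 = +10.6248 (running +29.1496)
Area = |Σ|/2 = |29.1496|/2 = 14.5748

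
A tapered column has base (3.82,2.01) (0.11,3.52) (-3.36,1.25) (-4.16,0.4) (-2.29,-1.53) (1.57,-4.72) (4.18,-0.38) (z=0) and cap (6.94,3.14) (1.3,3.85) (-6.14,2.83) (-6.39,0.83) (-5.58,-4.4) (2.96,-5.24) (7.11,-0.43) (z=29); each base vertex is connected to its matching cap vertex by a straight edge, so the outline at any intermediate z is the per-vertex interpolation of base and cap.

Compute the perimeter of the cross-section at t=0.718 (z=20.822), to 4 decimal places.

Cross-section at t=0.718: each vertex is (1-t)·p0[i] + t·p1[i].
  v1: (1-0.718)·(3.82,2.01) + 0.718·(6.94,3.14) = (6.0602,2.8213)
  v2: (1-0.718)·(0.11,3.52) + 0.718·(1.3,3.85) = (0.9644,3.7569)
  v3: (1-0.718)·(-3.36,1.25) + 0.718·(-6.14,2.83) = (-5.3560,2.3844)
  v4: (1-0.718)·(-4.16,0.4) + 0.718·(-6.39,0.83) = (-5.7611,0.7087)
  v5: (1-0.718)·(-2.29,-1.53) + 0.718·(-5.58,-4.4) = (-4.6522,-3.5907)
  v6: (1-0.718)·(1.57,-4.72) + 0.718·(2.96,-5.24) = (2.5680,-5.0934)
  v7: (1-0.718)·(4.18,-0.38) + 0.718·(7.11,-0.43) = (6.2837,-0.4159)
Perimeter = Σ |v_{i+1} − v_i|:
  edge 1→2: √(-5.0957² + 0.9356²) = 5.1809 (running 5.1809)
  edge 2→3: √(-6.3205² + -1.3725²) = 6.4678 (running 11.6487)
  edge 3→4: √(-0.4051² + -1.6757²) = 1.7240 (running 13.3727)
  edge 4→5: √(1.1089² + -4.2994²) = 4.4401 (running 17.8128)
  edge 5→6: √(7.2202² + -1.5027²) = 7.3750 (running 25.1877)
  edge 6→7: √(3.7157² + 4.6775²) = 5.9737 (running 31.1614)
  edge 7→1: √(-0.2236² + 3.2372²) = 3.2450 (running 34.4064)
Perimeter = 34.4064

Perimeter at t=0.718: 34.4064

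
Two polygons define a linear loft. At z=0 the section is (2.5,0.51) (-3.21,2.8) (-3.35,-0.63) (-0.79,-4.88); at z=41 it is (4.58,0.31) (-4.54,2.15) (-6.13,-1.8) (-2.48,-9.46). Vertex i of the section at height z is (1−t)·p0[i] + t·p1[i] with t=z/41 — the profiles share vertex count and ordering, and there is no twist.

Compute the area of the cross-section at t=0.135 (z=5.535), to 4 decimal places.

Area at t=0.135: 28.2163

Cross-section at t=0.135: each vertex is (1-t)·p0[i] + t·p1[i].
  v1: (1-0.135)·(2.5,0.51) + 0.135·(4.58,0.31) = (2.7808,0.4830)
  v2: (1-0.135)·(-3.21,2.8) + 0.135·(-4.54,2.15) = (-3.3895,2.7122)
  v3: (1-0.135)·(-3.35,-0.63) + 0.135·(-6.13,-1.8) = (-3.7253,-0.7880)
  v4: (1-0.135)·(-0.79,-4.88) + 0.135·(-2.48,-9.46) = (-1.0182,-5.4983)
Shoelace sum Σ(x_i·y_{i+1} − x_{i+1}·y_i):
  i=1: 2.7808·2.7122 − -3.3895·0.4830 = +9.1794 (running +9.1794)
  i=2: -3.3895·-0.7880 − -3.7253·2.7122 = +12.7747 (running +21.9541)
  i=3: -3.7253·-5.4983 − -1.0182·-0.7880 = +19.6806 (running +41.6347)
  i=4: -1.0182·0.4830 − 2.7808·-5.4983 = +14.7979 (running +56.4326)
Area = |Σ|/2 = |56.4326|/2 = 28.2163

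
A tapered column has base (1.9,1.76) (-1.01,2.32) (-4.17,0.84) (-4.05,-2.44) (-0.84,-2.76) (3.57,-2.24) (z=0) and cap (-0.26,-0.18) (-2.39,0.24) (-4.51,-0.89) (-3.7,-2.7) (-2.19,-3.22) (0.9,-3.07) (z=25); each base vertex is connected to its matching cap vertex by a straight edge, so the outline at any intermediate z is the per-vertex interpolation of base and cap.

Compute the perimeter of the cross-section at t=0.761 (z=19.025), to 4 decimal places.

Cross-section at t=0.761: each vertex is (1-t)·p0[i] + t·p1[i].
  v1: (1-0.761)·(1.9,1.76) + 0.761·(-0.26,-0.18) = (0.2562,0.2837)
  v2: (1-0.761)·(-1.01,2.32) + 0.761·(-2.39,0.24) = (-2.0602,0.7371)
  v3: (1-0.761)·(-4.17,0.84) + 0.761·(-4.51,-0.89) = (-4.4287,-0.4765)
  v4: (1-0.761)·(-4.05,-2.44) + 0.761·(-3.7,-2.7) = (-3.7836,-2.6379)
  v5: (1-0.761)·(-0.84,-2.76) + 0.761·(-2.19,-3.22) = (-1.8674,-3.1101)
  v6: (1-0.761)·(3.57,-2.24) + 0.761·(0.9,-3.07) = (1.5381,-2.8716)
Perimeter = Σ |v_{i+1} − v_i|:
  edge 1→2: √(-2.3164² + 0.4535²) = 2.3604 (running 2.3604)
  edge 2→3: √(-2.3686² + -1.2137²) = 2.6614 (running 5.0218)
  edge 3→4: √(0.6451² + -2.1613²) = 2.2555 (running 7.2773)
  edge 4→5: √(1.9163² + -0.4722²) = 1.9736 (running 9.2509)
  edge 5→6: √(3.4055² + 0.2384²) = 3.4138 (running 12.6648)
  edge 6→1: √(-1.2819² + 3.1553²) = 3.4057 (running 16.0705)
Perimeter = 16.0705

Perimeter at t=0.761: 16.0705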